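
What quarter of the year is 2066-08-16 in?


Month: August (month 8)
Q1: Jan-Mar, Q2: Apr-Jun, Q3: Jul-Sep, Q4: Oct-Dec

Q3


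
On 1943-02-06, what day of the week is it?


Date: February 6, 1943
Anchor: Jan 1, 1943. With p = 1943 - 1 = 1942: (p + p//4 - p//100 + p//400) mod 7 = (1942 + 485 - 19 + 4) mod 7 = 2412 mod 7 = 4 -> Friday (Mon=0 ... Sun=6)
Days before February (Jan): 31; offset = 31 + 6 - 1 = 36
Weekday index = (4 + 36) mod 7 = 5

Day of the week: Saturday


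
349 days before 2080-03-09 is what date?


Start: 2080-03-09, subtract 349 days
Back 9 days from March 9 reaches February 29, 2080 -> 340 left
February 2080 has 29 days -> back to January 31, 2080 -> 311 left
January 2080 has 31 days -> back to December 31, 2079 -> 280 left
December 2079 has 31 days -> back to November 30, 2079 -> 249 left
November 2079 has 30 days -> back to October 31, 2079 -> 219 left
October 2079 has 31 days -> back to September 30, 2079 -> 188 left
September 2079 has 30 days -> back to August 31, 2079 -> 158 left
August 2079 has 31 days -> back to July 31, 2079 -> 127 left
July 2079 has 31 days -> back to June 30, 2079 -> 96 left
June 2079 has 30 days -> back to May 31, 2079 -> 66 left
May 2079 has 31 days -> back to April 30, 2079 -> 35 left
April 2079 has 30 days -> back to March 31, 2079 -> 5 left
March 2079: 31 - 5 = 26 -> lands on March 26

Result: 2079-03-26


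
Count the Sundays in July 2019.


July 2019 has 31 days
Anchor: Jan 1, 2019. With p = 2019 - 1 = 2018: (p + p//4 - p//100 + p//400) mod 7 = (2018 + 504 - 20 + 5) mod 7 = 2507 mod 7 = 1 -> Tuesday (Mon=0 ... Sun=6)
Days before July (Jan-Jun): 181; July 1 index = (1 + 181) mod 7 = 0 -> Monday
First Sunday is July 7
Sundays: 7, 14, 21, 28

4 Sundays


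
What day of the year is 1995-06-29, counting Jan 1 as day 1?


Date: June 29, 1995
Days in months 1 through 5: 151
Plus 29 days in June

Day of year: 180


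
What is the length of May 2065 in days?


May 2065

31 days


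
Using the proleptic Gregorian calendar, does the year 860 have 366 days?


Gregorian leap year rule: divisible by 4, but not by 100, unless also by 400.
860 is divisible by 4 but not 100 -> leap year

Yes


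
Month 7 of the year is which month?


Month 7 of 12

July


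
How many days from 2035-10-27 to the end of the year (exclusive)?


Day of year: 300 of 365
Remaining = 365 - 300

65 days


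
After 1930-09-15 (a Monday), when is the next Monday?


Current: Monday
Target: Monday
Days ahead: 7

Next Monday: 1930-09-22


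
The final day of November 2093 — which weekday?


November 2093 has 30 days
Anchor: Jan 1, 2093. With p = 2093 - 1 = 2092: (p + p//4 - p//100 + p//400) mod 7 = (2092 + 523 - 20 + 5) mod 7 = 2600 mod 7 = 3 -> Thursday (Mon=0 ... Sun=6)
Days before November (Jan-Oct): 304; November 1 index = (3 + 304) mod 7 = 6 -> Sunday
Last day offset: 30 - 1 = 29 days
Weekday index = (6 + 29) mod 7 = 0

Monday, November 30


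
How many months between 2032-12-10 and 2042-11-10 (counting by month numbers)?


From December 2032 to November 2042
10 years * 12 = 120 months, minus 1 month = 119

119 months


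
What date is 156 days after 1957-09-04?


Start: 1957-09-04, add 156 days
September 1957 has 30 days: 30 - 4 = 26 days to September 30 -> 130 left
October 1957 has 31 days -> 99 left
November 1957 has 30 days -> 69 left
December 1957 has 31 days -> 38 left
January 1958 has 31 days -> 7 left
February 1958: 7 <= 28 -> lands on February 7

Result: 1958-02-07


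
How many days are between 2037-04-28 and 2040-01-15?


From 2037-04-28 to 2040-01-15
2037-04-28: days before April = 31 + 28 + 31 = 90 (2037 is not a leap year); day of year = 90 + 28 = 118
2040-01-15: day of year = 15
Rest of 2037: 365 - 118 = 247
Full years 2038 (365), 2039 (365): 730
Total = 247 + 730 + 15 = 992

992 days


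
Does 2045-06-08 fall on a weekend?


Anchor: Jan 1, 2045. With p = 2045 - 1 = 2044: (p + p//4 - p//100 + p//400) mod 7 = (2044 + 511 - 20 + 5) mod 7 = 2540 mod 7 = 6 -> Sunday (Mon=0 ... Sun=6)
Day of year: 159; offset = 158
Weekday index = (6 + 158) mod 7 = 3 -> Thursday
Weekend days: Saturday, Sunday

No


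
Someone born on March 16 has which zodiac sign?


Date: March 16
Conventional tropical zodiac dates: Pisces from February 19 onward; Aries starts March 21
March 16 falls within the Pisces range

Pisces


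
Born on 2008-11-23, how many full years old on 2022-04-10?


Birth: 2008-11-23
Reference: 2022-04-10
Year difference: 2022 - 2008 = 14
Birthday not yet reached in 2022, subtract 1

13 years old


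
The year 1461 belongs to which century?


Century = (year - 1) // 100 + 1
= (1461 - 1) // 100 + 1
= 1460 // 100 + 1
= 14 + 1

15th century


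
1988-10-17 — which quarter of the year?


Month: October (month 10)
Q1: Jan-Mar, Q2: Apr-Jun, Q3: Jul-Sep, Q4: Oct-Dec

Q4


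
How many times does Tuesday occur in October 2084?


October 2084 has 31 days
Anchor: Jan 1, 2084. With p = 2084 - 1 = 2083: (p + p//4 - p//100 + p//400) mod 7 = (2083 + 520 - 20 + 5) mod 7 = 2588 mod 7 = 5 -> Saturday (Mon=0 ... Sun=6)
Days before October (Jan-Sep): 274; October 1 index = (5 + 274) mod 7 = 6 -> Sunday
First Tuesday is October 3
Tuesdays: 3, 10, 17, 24, 31

5 Tuesdays


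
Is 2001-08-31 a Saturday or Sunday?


Anchor: Jan 1, 2001. With p = 2001 - 1 = 2000: (p + p//4 - p//100 + p//400) mod 7 = (2000 + 500 - 20 + 5) mod 7 = 2485 mod 7 = 0 -> Monday (Mon=0 ... Sun=6)
Day of year: 243; offset = 242
Weekday index = (0 + 242) mod 7 = 4 -> Friday
Weekend days: Saturday, Sunday

No


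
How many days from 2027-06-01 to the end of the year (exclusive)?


Day of year: 152 of 365
Remaining = 365 - 152

213 days


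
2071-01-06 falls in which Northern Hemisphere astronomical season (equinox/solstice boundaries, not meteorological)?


Date: January 6
Astronomical Winter (approx.; exact equinox/solstice day varies by year): December 21 to March 19
January 6 falls within the Winter window

Winter


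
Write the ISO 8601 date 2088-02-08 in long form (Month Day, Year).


ISO 2088-02-08 parses as year=2088, month=02, day=08
Month 2 -> February

February 8, 2088


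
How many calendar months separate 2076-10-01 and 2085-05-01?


From October 2076 to May 2085
9 years * 12 = 108 months, minus 5 months = 103

103 months


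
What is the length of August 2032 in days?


August 2032

31 days


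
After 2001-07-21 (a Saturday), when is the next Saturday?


Current: Saturday
Target: Saturday
Days ahead: 7

Next Saturday: 2001-07-28


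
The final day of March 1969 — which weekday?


March 1969 has 31 days
Anchor: Jan 1, 1969. With p = 1969 - 1 = 1968: (p + p//4 - p//100 + p//400) mod 7 = (1968 + 492 - 19 + 4) mod 7 = 2445 mod 7 = 2 -> Wednesday (Mon=0 ... Sun=6)
Days before March (Jan-Feb): 59; March 1 index = (2 + 59) mod 7 = 5 -> Saturday
Last day offset: 31 - 1 = 30 days
Weekday index = (5 + 30) mod 7 = 0

Monday, March 31


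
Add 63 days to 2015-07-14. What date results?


Start: 2015-07-14, add 63 days
July 2015 has 31 days: 31 - 14 = 17 days to July 31 -> 46 left
August 2015 has 31 days -> 15 left
September 2015: 15 <= 30 -> lands on September 15

Result: 2015-09-15


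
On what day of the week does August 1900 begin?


Target: August 1, 1900
Anchor: Jan 1, 1900. With p = 1900 - 1 = 1899: (p + p//4 - p//100 + p//400) mod 7 = (1899 + 474 - 18 + 4) mod 7 = 2359 mod 7 = 0 -> Monday (Mon=0 ... Sun=6)
Days before August (Jan-Jul): 212 days
Weekday index = (0 + 212) mod 7 = 2

Wednesday


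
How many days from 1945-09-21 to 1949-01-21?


From 1945-09-21 to 1949-01-21
1945-09-21: days before September = 31 + 28 + 31 + 30 + 31 + 30 + 31 + 31 = 243 (1945 is not a leap year); day of year = 243 + 21 = 264
1949-01-21: day of year = 21
Rest of 1945: 365 - 264 = 101
Full years 1946 (365), 1947 (365), 1948 (366): 1096
Total = 101 + 1096 + 21 = 1218

1218 days


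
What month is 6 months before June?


June is month 6
6 - 6 = 0; wrap: 0 + 12 = 12

December


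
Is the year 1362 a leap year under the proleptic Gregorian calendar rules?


Gregorian leap year rule: divisible by 4, but not by 100, unless also by 400.
1362 is not divisible by 4 -> not a leap year

No


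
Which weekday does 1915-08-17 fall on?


Date: August 17, 1915
Anchor: Jan 1, 1915. With p = 1915 - 1 = 1914: (p + p//4 - p//100 + p//400) mod 7 = (1914 + 478 - 19 + 4) mod 7 = 2377 mod 7 = 4 -> Friday (Mon=0 ... Sun=6)
Days before August (Jan-Jul): 212; offset = 212 + 17 - 1 = 228
Weekday index = (4 + 228) mod 7 = 1

Day of the week: Tuesday


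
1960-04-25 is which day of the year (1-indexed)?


Date: April 25, 1960
Days in months 1 through 3: 91
Plus 25 days in April

Day of year: 116


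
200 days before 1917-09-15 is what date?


Start: 1917-09-15, subtract 200 days
Back 15 days from September 15 reaches August 31, 1917 -> 185 left
August 1917 has 31 days -> back to July 31, 1917 -> 154 left
July 1917 has 31 days -> back to June 30, 1917 -> 123 left
June 1917 has 30 days -> back to May 31, 1917 -> 93 left
May 1917 has 31 days -> back to April 30, 1917 -> 62 left
April 1917 has 30 days -> back to March 31, 1917 -> 32 left
March 1917 has 31 days -> back to February 28, 1917 -> 1 left
February 1917: 28 - 1 = 27 -> lands on February 27

Result: 1917-02-27


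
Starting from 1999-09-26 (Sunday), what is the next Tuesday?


Current: Sunday
Target: Tuesday
Days ahead: 2

Next Tuesday: 1999-09-28


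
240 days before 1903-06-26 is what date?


Start: 1903-06-26, subtract 240 days
Back 26 days from June 26 reaches May 31, 1903 -> 214 left
May 1903 has 31 days -> back to April 30, 1903 -> 183 left
April 1903 has 30 days -> back to March 31, 1903 -> 153 left
March 1903 has 31 days -> back to February 28, 1903 -> 122 left
February 1903 has 28 days -> back to January 31, 1903 -> 94 left
January 1903 has 31 days -> back to December 31, 1902 -> 63 left
December 1902 has 31 days -> back to November 30, 1902 -> 32 left
November 1902 has 30 days -> back to October 31, 1902 -> 2 left
October 1902: 31 - 2 = 29 -> lands on October 29

Result: 1902-10-29


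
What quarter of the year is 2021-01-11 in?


Month: January (month 1)
Q1: Jan-Mar, Q2: Apr-Jun, Q3: Jul-Sep, Q4: Oct-Dec

Q1


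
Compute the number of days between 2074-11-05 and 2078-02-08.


From 2074-11-05 to 2078-02-08
2074-11-05: days before November = 31 + 28 + 31 + 30 + 31 + 30 + 31 + 31 + 30 + 31 = 304 (2074 is not a leap year); day of year = 304 + 5 = 309
2078-02-08: days before February = 31; day of year = 31 + 8 = 39
Rest of 2074: 365 - 309 = 56
Full years 2075 (365), 2076 (366), 2077 (365): 1096
Total = 56 + 1096 + 39 = 1191

1191 days


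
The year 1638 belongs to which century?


Century = (year - 1) // 100 + 1
= (1638 - 1) // 100 + 1
= 1637 // 100 + 1
= 16 + 1

17th century


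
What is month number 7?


Month 7 of 12

July


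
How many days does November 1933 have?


November 1933

30 days


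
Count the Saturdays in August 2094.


August 2094 has 31 days
Anchor: Jan 1, 2094. With p = 2094 - 1 = 2093: (p + p//4 - p//100 + p//400) mod 7 = (2093 + 523 - 20 + 5) mod 7 = 2601 mod 7 = 4 -> Friday (Mon=0 ... Sun=6)
Days before August (Jan-Jul): 212; August 1 index = (4 + 212) mod 7 = 6 -> Sunday
First Saturday is August 7
Saturdays: 7, 14, 21, 28

4 Saturdays


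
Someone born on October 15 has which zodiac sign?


Date: October 15
Conventional tropical zodiac dates: Libra from September 23 onward; Scorpio starts October 23
October 15 falls within the Libra range

Libra


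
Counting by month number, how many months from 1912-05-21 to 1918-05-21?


From May 1912 to May 1918
6 years * 12 = 72 months = 72

72 months


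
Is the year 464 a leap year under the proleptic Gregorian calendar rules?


Gregorian leap year rule: divisible by 4, but not by 100, unless also by 400.
464 is divisible by 4 but not 100 -> leap year

Yes


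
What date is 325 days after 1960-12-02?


Start: 1960-12-02, add 325 days
December 1960 has 31 days: 31 - 2 = 29 days to December 31 -> 296 left
January 1961 has 31 days -> 265 left
February 1961 has 28 days -> 237 left
March 1961 has 31 days -> 206 left
April 1961 has 30 days -> 176 left
May 1961 has 31 days -> 145 left
June 1961 has 30 days -> 115 left
July 1961 has 31 days -> 84 left
August 1961 has 31 days -> 53 left
September 1961 has 30 days -> 23 left
October 1961: 23 <= 31 -> lands on October 23

Result: 1961-10-23


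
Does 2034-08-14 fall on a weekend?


Anchor: Jan 1, 2034. With p = 2034 - 1 = 2033: (p + p//4 - p//100 + p//400) mod 7 = (2033 + 508 - 20 + 5) mod 7 = 2526 mod 7 = 6 -> Sunday (Mon=0 ... Sun=6)
Day of year: 226; offset = 225
Weekday index = (6 + 225) mod 7 = 0 -> Monday
Weekend days: Saturday, Sunday

No


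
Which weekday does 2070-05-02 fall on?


Date: May 2, 2070
Anchor: Jan 1, 2070. With p = 2070 - 1 = 2069: (p + p//4 - p//100 + p//400) mod 7 = (2069 + 517 - 20 + 5) mod 7 = 2571 mod 7 = 2 -> Wednesday (Mon=0 ... Sun=6)
Days before May (Jan-Apr): 120; offset = 120 + 2 - 1 = 121
Weekday index = (2 + 121) mod 7 = 4

Day of the week: Friday


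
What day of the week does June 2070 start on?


Target: June 1, 2070
Anchor: Jan 1, 2070. With p = 2070 - 1 = 2069: (p + p//4 - p//100 + p//400) mod 7 = (2069 + 517 - 20 + 5) mod 7 = 2571 mod 7 = 2 -> Wednesday (Mon=0 ... Sun=6)
Days before June (Jan-May): 151 days
Weekday index = (2 + 151) mod 7 = 6

Sunday


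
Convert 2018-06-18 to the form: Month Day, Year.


ISO 2018-06-18 parses as year=2018, month=06, day=18
Month 6 -> June

June 18, 2018


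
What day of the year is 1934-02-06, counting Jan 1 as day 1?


Date: February 6, 1934
Days in months 1 through 1: 31
Plus 6 days in February

Day of year: 37


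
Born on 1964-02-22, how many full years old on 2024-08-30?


Birth: 1964-02-22
Reference: 2024-08-30
Year difference: 2024 - 1964 = 60

60 years old


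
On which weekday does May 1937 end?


May 1937 has 31 days
Anchor: Jan 1, 1937. With p = 1937 - 1 = 1936: (p + p//4 - p//100 + p//400) mod 7 = (1936 + 484 - 19 + 4) mod 7 = 2405 mod 7 = 4 -> Friday (Mon=0 ... Sun=6)
Days before May (Jan-Apr): 120; May 1 index = (4 + 120) mod 7 = 5 -> Saturday
Last day offset: 31 - 1 = 30 days
Weekday index = (5 + 30) mod 7 = 0

Monday, May 31


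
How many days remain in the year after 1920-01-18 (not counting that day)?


Day of year: 18 of 366
Remaining = 366 - 18

348 days


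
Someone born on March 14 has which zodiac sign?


Date: March 14
Conventional tropical zodiac dates: Pisces from February 19 onward; Aries starts March 21
March 14 falls within the Pisces range

Pisces


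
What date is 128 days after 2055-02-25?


Start: 2055-02-25, add 128 days
February 2055 has 28 days: 28 - 25 = 3 days to February 28 -> 125 left
March 2055 has 31 days -> 94 left
April 2055 has 30 days -> 64 left
May 2055 has 31 days -> 33 left
June 2055 has 30 days -> 3 left
July 2055: 3 <= 31 -> lands on July 3

Result: 2055-07-03


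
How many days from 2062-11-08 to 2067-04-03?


From 2062-11-08 to 2067-04-03
2062-11-08: days before November = 31 + 28 + 31 + 30 + 31 + 30 + 31 + 31 + 30 + 31 = 304 (2062 is not a leap year); day of year = 304 + 8 = 312
2067-04-03: days before April = 31 + 28 + 31 = 90 (2067 is not a leap year); day of year = 90 + 3 = 93
Rest of 2062: 365 - 312 = 53
Full years 2063 (365), 2064 (366), 2065 (365), 2066 (365): 1461
Total = 53 + 1461 + 93 = 1607

1607 days


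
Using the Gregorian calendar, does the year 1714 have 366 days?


Gregorian leap year rule: divisible by 4, but not by 100, unless also by 400.
1714 is not divisible by 4 -> not a leap year

No


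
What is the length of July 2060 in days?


July 2060

31 days


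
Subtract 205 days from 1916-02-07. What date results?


Start: 1916-02-07, subtract 205 days
Back 7 days from February 7 reaches January 31, 1916 -> 198 left
January 1916 has 31 days -> back to December 31, 1915 -> 167 left
December 1915 has 31 days -> back to November 30, 1915 -> 136 left
November 1915 has 30 days -> back to October 31, 1915 -> 106 left
October 1915 has 31 days -> back to September 30, 1915 -> 75 left
September 1915 has 30 days -> back to August 31, 1915 -> 45 left
August 1915 has 31 days -> back to July 31, 1915 -> 14 left
July 1915: 31 - 14 = 17 -> lands on July 17

Result: 1915-07-17


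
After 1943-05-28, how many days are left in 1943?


Day of year: 148 of 365
Remaining = 365 - 148

217 days


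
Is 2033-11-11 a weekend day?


Anchor: Jan 1, 2033. With p = 2033 - 1 = 2032: (p + p//4 - p//100 + p//400) mod 7 = (2032 + 508 - 20 + 5) mod 7 = 2525 mod 7 = 5 -> Saturday (Mon=0 ... Sun=6)
Day of year: 315; offset = 314
Weekday index = (5 + 314) mod 7 = 4 -> Friday
Weekend days: Saturday, Sunday

No


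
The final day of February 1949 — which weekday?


February 1949 has 28 days
Anchor: Jan 1, 1949. With p = 1949 - 1 = 1948: (p + p//4 - p//100 + p//400) mod 7 = (1948 + 487 - 19 + 4) mod 7 = 2420 mod 7 = 5 -> Saturday (Mon=0 ... Sun=6)
Days before February (Jan): 31; February 1 index = (5 + 31) mod 7 = 1 -> Tuesday
Last day offset: 28 - 1 = 27 days
Weekday index = (1 + 27) mod 7 = 0

Monday, February 28


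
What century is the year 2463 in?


Century = (year - 1) // 100 + 1
= (2463 - 1) // 100 + 1
= 2462 // 100 + 1
= 24 + 1

25th century


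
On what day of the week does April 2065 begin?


Target: April 1, 2065
Anchor: Jan 1, 2065. With p = 2065 - 1 = 2064: (p + p//4 - p//100 + p//400) mod 7 = (2064 + 516 - 20 + 5) mod 7 = 2565 mod 7 = 3 -> Thursday (Mon=0 ... Sun=6)
Days before April (Jan-Mar): 90 days
Weekday index = (3 + 90) mod 7 = 2

Wednesday


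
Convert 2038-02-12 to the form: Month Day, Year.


ISO 2038-02-12 parses as year=2038, month=02, day=12
Month 2 -> February

February 12, 2038


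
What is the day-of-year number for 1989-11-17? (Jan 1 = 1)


Date: November 17, 1989
Days in months 1 through 10: 304
Plus 17 days in November

Day of year: 321


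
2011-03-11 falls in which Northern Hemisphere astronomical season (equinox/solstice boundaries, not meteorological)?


Date: March 11
Astronomical Winter (approx.; exact equinox/solstice day varies by year): December 21 to March 19
March 11 falls within the Winter window

Winter


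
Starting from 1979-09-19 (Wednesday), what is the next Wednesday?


Current: Wednesday
Target: Wednesday
Days ahead: 7

Next Wednesday: 1979-09-26


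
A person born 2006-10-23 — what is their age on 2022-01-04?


Birth: 2006-10-23
Reference: 2022-01-04
Year difference: 2022 - 2006 = 16
Birthday not yet reached in 2022, subtract 1

15 years old


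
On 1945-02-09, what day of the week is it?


Date: February 9, 1945
Anchor: Jan 1, 1945. With p = 1945 - 1 = 1944: (p + p//4 - p//100 + p//400) mod 7 = (1944 + 486 - 19 + 4) mod 7 = 2415 mod 7 = 0 -> Monday (Mon=0 ... Sun=6)
Days before February (Jan): 31; offset = 31 + 9 - 1 = 39
Weekday index = (0 + 39) mod 7 = 4

Day of the week: Friday


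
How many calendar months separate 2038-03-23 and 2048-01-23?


From March 2038 to January 2048
10 years * 12 = 120 months, minus 2 months = 118

118 months


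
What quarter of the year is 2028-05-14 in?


Month: May (month 5)
Q1: Jan-Mar, Q2: Apr-Jun, Q3: Jul-Sep, Q4: Oct-Dec

Q2


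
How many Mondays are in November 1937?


November 1937 has 30 days
Anchor: Jan 1, 1937. With p = 1937 - 1 = 1936: (p + p//4 - p//100 + p//400) mod 7 = (1936 + 484 - 19 + 4) mod 7 = 2405 mod 7 = 4 -> Friday (Mon=0 ... Sun=6)
Days before November (Jan-Oct): 304; November 1 index = (4 + 304) mod 7 = 0 -> Monday
First Monday is November 1
Mondays: 1, 8, 15, 22, 29

5 Mondays


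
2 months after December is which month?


December is month 12
12 + 2 = 14; wrap: 14 - 12 = 2

February


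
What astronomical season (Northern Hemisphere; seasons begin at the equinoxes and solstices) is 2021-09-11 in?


Date: September 11
Astronomical Summer (approx.; exact equinox/solstice day varies by year): June 21 to September 21
September 11 falls within the Summer window

Summer


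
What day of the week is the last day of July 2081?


July 2081 has 31 days
Anchor: Jan 1, 2081. With p = 2081 - 1 = 2080: (p + p//4 - p//100 + p//400) mod 7 = (2080 + 520 - 20 + 5) mod 7 = 2585 mod 7 = 2 -> Wednesday (Mon=0 ... Sun=6)
Days before July (Jan-Jun): 181; July 1 index = (2 + 181) mod 7 = 1 -> Tuesday
Last day offset: 31 - 1 = 30 days
Weekday index = (1 + 30) mod 7 = 3

Thursday, July 31


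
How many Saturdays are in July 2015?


July 2015 has 31 days
Anchor: Jan 1, 2015. With p = 2015 - 1 = 2014: (p + p//4 - p//100 + p//400) mod 7 = (2014 + 503 - 20 + 5) mod 7 = 2502 mod 7 = 3 -> Thursday (Mon=0 ... Sun=6)
Days before July (Jan-Jun): 181; July 1 index = (3 + 181) mod 7 = 2 -> Wednesday
First Saturday is July 4
Saturdays: 4, 11, 18, 25

4 Saturdays


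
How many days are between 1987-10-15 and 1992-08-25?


From 1987-10-15 to 1992-08-25
1987-10-15: days before October = 31 + 28 + 31 + 30 + 31 + 30 + 31 + 31 + 30 = 273 (1987 is not a leap year); day of year = 273 + 15 = 288
1992-08-25: days before August = 31 + 29 + 31 + 30 + 31 + 30 + 31 = 213 (1992 is a leap year); day of year = 213 + 25 = 238
Rest of 1987: 365 - 288 = 77
Full years 1988 (366), 1989 (365), 1990 (365), 1991 (365): 1461
Total = 77 + 1461 + 238 = 1776

1776 days


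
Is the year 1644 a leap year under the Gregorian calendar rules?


Gregorian leap year rule: divisible by 4, but not by 100, unless also by 400.
1644 is divisible by 4 but not 100 -> leap year

Yes


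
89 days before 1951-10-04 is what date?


Start: 1951-10-04, subtract 89 days
Back 4 days from October 4 reaches September 30, 1951 -> 85 left
September 1951 has 30 days -> back to August 31, 1951 -> 55 left
August 1951 has 31 days -> back to July 31, 1951 -> 24 left
July 1951: 31 - 24 = 7 -> lands on July 7

Result: 1951-07-07


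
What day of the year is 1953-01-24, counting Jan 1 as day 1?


Date: January 24, 1953
No months before January
Plus 24 days in January

Day of year: 24


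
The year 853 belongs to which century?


Century = (year - 1) // 100 + 1
= (853 - 1) // 100 + 1
= 852 // 100 + 1
= 8 + 1

9th century


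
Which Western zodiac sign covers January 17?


Date: January 17
Conventional tropical zodiac dates: Capricorn from December 22 onward; Aquarius starts January 20
January 17 falls within the Capricorn range

Capricorn


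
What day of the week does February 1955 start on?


Target: February 1, 1955
Anchor: Jan 1, 1955. With p = 1955 - 1 = 1954: (p + p//4 - p//100 + p//400) mod 7 = (1954 + 488 - 19 + 4) mod 7 = 2427 mod 7 = 5 -> Saturday (Mon=0 ... Sun=6)
Days before February (Jan): 31 days
Weekday index = (5 + 31) mod 7 = 1

Tuesday


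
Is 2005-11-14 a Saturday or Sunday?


Anchor: Jan 1, 2005. With p = 2005 - 1 = 2004: (p + p//4 - p//100 + p//400) mod 7 = (2004 + 501 - 20 + 5) mod 7 = 2490 mod 7 = 5 -> Saturday (Mon=0 ... Sun=6)
Day of year: 318; offset = 317
Weekday index = (5 + 317) mod 7 = 0 -> Monday
Weekend days: Saturday, Sunday

No


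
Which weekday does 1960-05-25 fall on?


Date: May 25, 1960
Anchor: Jan 1, 1960. With p = 1960 - 1 = 1959: (p + p//4 - p//100 + p//400) mod 7 = (1959 + 489 - 19 + 4) mod 7 = 2433 mod 7 = 4 -> Friday (Mon=0 ... Sun=6)
Days before May (Jan-Apr): 121; offset = 121 + 25 - 1 = 145
Weekday index = (4 + 145) mod 7 = 2

Day of the week: Wednesday


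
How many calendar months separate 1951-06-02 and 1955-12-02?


From June 1951 to December 1955
4 years * 12 = 48 months, plus 6 months = 54

54 months


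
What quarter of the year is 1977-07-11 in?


Month: July (month 7)
Q1: Jan-Mar, Q2: Apr-Jun, Q3: Jul-Sep, Q4: Oct-Dec

Q3


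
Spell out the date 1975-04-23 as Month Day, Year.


ISO 1975-04-23 parses as year=1975, month=04, day=23
Month 4 -> April

April 23, 1975


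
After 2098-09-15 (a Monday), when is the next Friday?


Current: Monday
Target: Friday
Days ahead: 4

Next Friday: 2098-09-19


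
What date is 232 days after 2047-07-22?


Start: 2047-07-22, add 232 days
July 2047 has 31 days: 31 - 22 = 9 days to July 31 -> 223 left
August 2047 has 31 days -> 192 left
September 2047 has 30 days -> 162 left
October 2047 has 31 days -> 131 left
November 2047 has 30 days -> 101 left
December 2047 has 31 days -> 70 left
January 2048 has 31 days -> 39 left
February 2048 has 29 days -> 10 left
March 2048: 10 <= 31 -> lands on March 10

Result: 2048-03-10


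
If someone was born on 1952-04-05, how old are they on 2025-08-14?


Birth: 1952-04-05
Reference: 2025-08-14
Year difference: 2025 - 1952 = 73

73 years old


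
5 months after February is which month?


February is month 2
2 + 5 = 7

July


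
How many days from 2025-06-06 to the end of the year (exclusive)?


Day of year: 157 of 365
Remaining = 365 - 157

208 days


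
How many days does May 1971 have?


May 1971

31 days


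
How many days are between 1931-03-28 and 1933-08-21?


From 1931-03-28 to 1933-08-21
1931-03-28: days before March = 31 + 28 = 59 (1931 is not a leap year); day of year = 59 + 28 = 87
1933-08-21: days before August = 31 + 28 + 31 + 30 + 31 + 30 + 31 = 212 (1933 is not a leap year); day of year = 212 + 21 = 233
Rest of 1931: 365 - 87 = 278
Full years 1932 (366): 366
Total = 278 + 366 + 233 = 877

877 days


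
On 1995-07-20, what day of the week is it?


Date: July 20, 1995
Anchor: Jan 1, 1995. With p = 1995 - 1 = 1994: (p + p//4 - p//100 + p//400) mod 7 = (1994 + 498 - 19 + 4) mod 7 = 2477 mod 7 = 6 -> Sunday (Mon=0 ... Sun=6)
Days before July (Jan-Jun): 181; offset = 181 + 20 - 1 = 200
Weekday index = (6 + 200) mod 7 = 3

Day of the week: Thursday


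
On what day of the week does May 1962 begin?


Target: May 1, 1962
Anchor: Jan 1, 1962. With p = 1962 - 1 = 1961: (p + p//4 - p//100 + p//400) mod 7 = (1961 + 490 - 19 + 4) mod 7 = 2436 mod 7 = 0 -> Monday (Mon=0 ... Sun=6)
Days before May (Jan-Apr): 120 days
Weekday index = (0 + 120) mod 7 = 1

Tuesday


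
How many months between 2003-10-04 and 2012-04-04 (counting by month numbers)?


From October 2003 to April 2012
9 years * 12 = 108 months, minus 6 months = 102

102 months


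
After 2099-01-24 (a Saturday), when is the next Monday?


Current: Saturday
Target: Monday
Days ahead: 2

Next Monday: 2099-01-26


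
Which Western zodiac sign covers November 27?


Date: November 27
Conventional tropical zodiac dates: Sagittarius from November 22 onward; Capricorn starts December 22
November 27 falls within the Sagittarius range

Sagittarius


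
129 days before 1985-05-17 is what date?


Start: 1985-05-17, subtract 129 days
Back 17 days from May 17 reaches April 30, 1985 -> 112 left
April 1985 has 30 days -> back to March 31, 1985 -> 82 left
March 1985 has 31 days -> back to February 28, 1985 -> 51 left
February 1985 has 28 days -> back to January 31, 1985 -> 23 left
January 1985: 31 - 23 = 8 -> lands on January 8

Result: 1985-01-08


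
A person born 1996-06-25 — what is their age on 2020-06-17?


Birth: 1996-06-25
Reference: 2020-06-17
Year difference: 2020 - 1996 = 24
Birthday not yet reached in 2020, subtract 1

23 years old


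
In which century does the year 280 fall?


Century = (year - 1) // 100 + 1
= (280 - 1) // 100 + 1
= 279 // 100 + 1
= 2 + 1

3rd century


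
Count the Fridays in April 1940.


April 1940 has 30 days
Anchor: Jan 1, 1940. With p = 1940 - 1 = 1939: (p + p//4 - p//100 + p//400) mod 7 = (1939 + 484 - 19 + 4) mod 7 = 2408 mod 7 = 0 -> Monday (Mon=0 ... Sun=6)
Days before April (Jan-Mar): 91; April 1 index = (0 + 91) mod 7 = 0 -> Monday
First Friday is April 5
Fridays: 5, 12, 19, 26

4 Fridays


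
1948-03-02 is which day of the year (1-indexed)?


Date: March 2, 1948
Days in months 1 through 2: 60
Plus 2 days in March

Day of year: 62


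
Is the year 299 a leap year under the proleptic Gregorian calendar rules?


Gregorian leap year rule: divisible by 4, but not by 100, unless also by 400.
299 is not divisible by 4 -> not a leap year

No


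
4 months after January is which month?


January is month 1
1 + 4 = 5

May


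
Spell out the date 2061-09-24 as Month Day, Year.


ISO 2061-09-24 parses as year=2061, month=09, day=24
Month 9 -> September

September 24, 2061


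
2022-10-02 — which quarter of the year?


Month: October (month 10)
Q1: Jan-Mar, Q2: Apr-Jun, Q3: Jul-Sep, Q4: Oct-Dec

Q4


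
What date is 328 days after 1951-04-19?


Start: 1951-04-19, add 328 days
April 1951 has 30 days: 30 - 19 = 11 days to April 30 -> 317 left
May 1951 has 31 days -> 286 left
June 1951 has 30 days -> 256 left
July 1951 has 31 days -> 225 left
August 1951 has 31 days -> 194 left
September 1951 has 30 days -> 164 left
October 1951 has 31 days -> 133 left
November 1951 has 30 days -> 103 left
December 1951 has 31 days -> 72 left
January 1952 has 31 days -> 41 left
February 1952 has 29 days -> 12 left
March 1952: 12 <= 31 -> lands on March 12

Result: 1952-03-12


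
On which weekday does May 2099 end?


May 2099 has 31 days
Anchor: Jan 1, 2099. With p = 2099 - 1 = 2098: (p + p//4 - p//100 + p//400) mod 7 = (2098 + 524 - 20 + 5) mod 7 = 2607 mod 7 = 3 -> Thursday (Mon=0 ... Sun=6)
Days before May (Jan-Apr): 120; May 1 index = (3 + 120) mod 7 = 4 -> Friday
Last day offset: 31 - 1 = 30 days
Weekday index = (4 + 30) mod 7 = 6

Sunday, May 31


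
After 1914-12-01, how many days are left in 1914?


Day of year: 335 of 365
Remaining = 365 - 335

30 days


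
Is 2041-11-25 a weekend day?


Anchor: Jan 1, 2041. With p = 2041 - 1 = 2040: (p + p//4 - p//100 + p//400) mod 7 = (2040 + 510 - 20 + 5) mod 7 = 2535 mod 7 = 1 -> Tuesday (Mon=0 ... Sun=6)
Day of year: 329; offset = 328
Weekday index = (1 + 328) mod 7 = 0 -> Monday
Weekend days: Saturday, Sunday

No


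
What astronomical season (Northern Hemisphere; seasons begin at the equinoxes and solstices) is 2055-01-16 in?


Date: January 16
Astronomical Winter (approx.; exact equinox/solstice day varies by year): December 21 to March 19
January 16 falls within the Winter window

Winter


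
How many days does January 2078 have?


January 2078

31 days


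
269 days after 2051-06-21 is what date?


Start: 2051-06-21, add 269 days
June 2051 has 30 days: 30 - 21 = 9 days to June 30 -> 260 left
July 2051 has 31 days -> 229 left
August 2051 has 31 days -> 198 left
September 2051 has 30 days -> 168 left
October 2051 has 31 days -> 137 left
November 2051 has 30 days -> 107 left
December 2051 has 31 days -> 76 left
January 2052 has 31 days -> 45 left
February 2052 has 29 days -> 16 left
March 2052: 16 <= 31 -> lands on March 16

Result: 2052-03-16


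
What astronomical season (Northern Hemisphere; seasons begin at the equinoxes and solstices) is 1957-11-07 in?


Date: November 7
Astronomical Autumn (approx.; exact equinox/solstice day varies by year): September 22 to December 20
November 7 falls within the Autumn window

Autumn


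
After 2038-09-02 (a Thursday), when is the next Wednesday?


Current: Thursday
Target: Wednesday
Days ahead: 6

Next Wednesday: 2038-09-08


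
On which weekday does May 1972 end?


May 1972 has 31 days
Anchor: Jan 1, 1972. With p = 1972 - 1 = 1971: (p + p//4 - p//100 + p//400) mod 7 = (1971 + 492 - 19 + 4) mod 7 = 2448 mod 7 = 5 -> Saturday (Mon=0 ... Sun=6)
Days before May (Jan-Apr): 121; May 1 index = (5 + 121) mod 7 = 0 -> Monday
Last day offset: 31 - 1 = 30 days
Weekday index = (0 + 30) mod 7 = 2

Wednesday, May 31


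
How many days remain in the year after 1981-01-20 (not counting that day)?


Day of year: 20 of 365
Remaining = 365 - 20

345 days


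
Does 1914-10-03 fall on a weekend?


Anchor: Jan 1, 1914. With p = 1914 - 1 = 1913: (p + p//4 - p//100 + p//400) mod 7 = (1913 + 478 - 19 + 4) mod 7 = 2376 mod 7 = 3 -> Thursday (Mon=0 ... Sun=6)
Day of year: 276; offset = 275
Weekday index = (3 + 275) mod 7 = 5 -> Saturday
Weekend days: Saturday, Sunday

Yes


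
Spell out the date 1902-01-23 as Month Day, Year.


ISO 1902-01-23 parses as year=1902, month=01, day=23
Month 1 -> January

January 23, 1902


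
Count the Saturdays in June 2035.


June 2035 has 30 days
Anchor: Jan 1, 2035. With p = 2035 - 1 = 2034: (p + p//4 - p//100 + p//400) mod 7 = (2034 + 508 - 20 + 5) mod 7 = 2527 mod 7 = 0 -> Monday (Mon=0 ... Sun=6)
Days before June (Jan-May): 151; June 1 index = (0 + 151) mod 7 = 4 -> Friday
First Saturday is June 2
Saturdays: 2, 9, 16, 23, 30

5 Saturdays


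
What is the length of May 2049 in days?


May 2049

31 days


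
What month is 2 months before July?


July is month 7
7 - 2 = 5

May


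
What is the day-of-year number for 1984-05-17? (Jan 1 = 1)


Date: May 17, 1984
Days in months 1 through 4: 121
Plus 17 days in May

Day of year: 138


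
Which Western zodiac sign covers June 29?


Date: June 29
Conventional tropical zodiac dates: Cancer from June 21 onward; Leo starts July 23
June 29 falls within the Cancer range

Cancer


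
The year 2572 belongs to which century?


Century = (year - 1) // 100 + 1
= (2572 - 1) // 100 + 1
= 2571 // 100 + 1
= 25 + 1

26th century


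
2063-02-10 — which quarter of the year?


Month: February (month 2)
Q1: Jan-Mar, Q2: Apr-Jun, Q3: Jul-Sep, Q4: Oct-Dec

Q1


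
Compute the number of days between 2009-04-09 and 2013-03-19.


From 2009-04-09 to 2013-03-19
2009-04-09: days before April = 31 + 28 + 31 = 90 (2009 is not a leap year); day of year = 90 + 9 = 99
2013-03-19: days before March = 31 + 28 = 59 (2013 is not a leap year); day of year = 59 + 19 = 78
Rest of 2009: 365 - 99 = 266
Full years 2010 (365), 2011 (365), 2012 (366): 1096
Total = 266 + 1096 + 78 = 1440

1440 days


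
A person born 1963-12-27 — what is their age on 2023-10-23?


Birth: 1963-12-27
Reference: 2023-10-23
Year difference: 2023 - 1963 = 60
Birthday not yet reached in 2023, subtract 1

59 years old


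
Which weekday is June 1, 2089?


Target: June 1, 2089
Anchor: Jan 1, 2089. With p = 2089 - 1 = 2088: (p + p//4 - p//100 + p//400) mod 7 = (2088 + 522 - 20 + 5) mod 7 = 2595 mod 7 = 5 -> Saturday (Mon=0 ... Sun=6)
Days before June (Jan-May): 151 days
Weekday index = (5 + 151) mod 7 = 2

Wednesday


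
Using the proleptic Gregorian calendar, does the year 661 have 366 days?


Gregorian leap year rule: divisible by 4, but not by 100, unless also by 400.
661 is not divisible by 4 -> not a leap year

No


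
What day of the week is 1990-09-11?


Date: September 11, 1990
Anchor: Jan 1, 1990. With p = 1990 - 1 = 1989: (p + p//4 - p//100 + p//400) mod 7 = (1989 + 497 - 19 + 4) mod 7 = 2471 mod 7 = 0 -> Monday (Mon=0 ... Sun=6)
Days before September (Jan-Aug): 243; offset = 243 + 11 - 1 = 253
Weekday index = (0 + 253) mod 7 = 1

Day of the week: Tuesday


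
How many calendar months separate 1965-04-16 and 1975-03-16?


From April 1965 to March 1975
10 years * 12 = 120 months, minus 1 month = 119

119 months


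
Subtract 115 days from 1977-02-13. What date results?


Start: 1977-02-13, subtract 115 days
Back 13 days from February 13 reaches January 31, 1977 -> 102 left
January 1977 has 31 days -> back to December 31, 1976 -> 71 left
December 1976 has 31 days -> back to November 30, 1976 -> 40 left
November 1976 has 30 days -> back to October 31, 1976 -> 10 left
October 1976: 31 - 10 = 21 -> lands on October 21

Result: 1976-10-21


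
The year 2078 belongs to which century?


Century = (year - 1) // 100 + 1
= (2078 - 1) // 100 + 1
= 2077 // 100 + 1
= 20 + 1

21st century


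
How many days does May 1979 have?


May 1979

31 days


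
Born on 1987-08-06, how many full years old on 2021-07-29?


Birth: 1987-08-06
Reference: 2021-07-29
Year difference: 2021 - 1987 = 34
Birthday not yet reached in 2021, subtract 1

33 years old


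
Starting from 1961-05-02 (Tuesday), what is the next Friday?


Current: Tuesday
Target: Friday
Days ahead: 3

Next Friday: 1961-05-05


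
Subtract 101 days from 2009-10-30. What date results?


Start: 2009-10-30, subtract 101 days
Back 30 days from October 30 reaches September 30, 2009 -> 71 left
September 2009 has 30 days -> back to August 31, 2009 -> 41 left
August 2009 has 31 days -> back to July 31, 2009 -> 10 left
July 2009: 31 - 10 = 21 -> lands on July 21

Result: 2009-07-21


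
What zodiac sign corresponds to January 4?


Date: January 4
Conventional tropical zodiac dates: Capricorn from December 22 onward; Aquarius starts January 20
January 4 falls within the Capricorn range

Capricorn


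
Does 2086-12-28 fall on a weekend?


Anchor: Jan 1, 2086. With p = 2086 - 1 = 2085: (p + p//4 - p//100 + p//400) mod 7 = (2085 + 521 - 20 + 5) mod 7 = 2591 mod 7 = 1 -> Tuesday (Mon=0 ... Sun=6)
Day of year: 362; offset = 361
Weekday index = (1 + 361) mod 7 = 5 -> Saturday
Weekend days: Saturday, Sunday

Yes


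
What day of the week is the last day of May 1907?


May 1907 has 31 days
Anchor: Jan 1, 1907. With p = 1907 - 1 = 1906: (p + p//4 - p//100 + p//400) mod 7 = (1906 + 476 - 19 + 4) mod 7 = 2367 mod 7 = 1 -> Tuesday (Mon=0 ... Sun=6)
Days before May (Jan-Apr): 120; May 1 index = (1 + 120) mod 7 = 2 -> Wednesday
Last day offset: 31 - 1 = 30 days
Weekday index = (2 + 30) mod 7 = 4

Friday, May 31


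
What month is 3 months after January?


January is month 1
1 + 3 = 4

April


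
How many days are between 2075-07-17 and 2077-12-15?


From 2075-07-17 to 2077-12-15
2075-07-17: days before July = 31 + 28 + 31 + 30 + 31 + 30 = 181 (2075 is not a leap year); day of year = 181 + 17 = 198
2077-12-15: days before December = 31 + 28 + 31 + 30 + 31 + 30 + 31 + 31 + 30 + 31 + 30 = 334 (2077 is not a leap year); day of year = 334 + 15 = 349
Rest of 2075: 365 - 198 = 167
Full years 2076 (366): 366
Total = 167 + 366 + 349 = 882

882 days


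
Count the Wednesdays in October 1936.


October 1936 has 31 days
Anchor: Jan 1, 1936. With p = 1936 - 1 = 1935: (p + p//4 - p//100 + p//400) mod 7 = (1935 + 483 - 19 + 4) mod 7 = 2403 mod 7 = 2 -> Wednesday (Mon=0 ... Sun=6)
Days before October (Jan-Sep): 274; October 1 index = (2 + 274) mod 7 = 3 -> Thursday
First Wednesday is October 7
Wednesdays: 7, 14, 21, 28

4 Wednesdays


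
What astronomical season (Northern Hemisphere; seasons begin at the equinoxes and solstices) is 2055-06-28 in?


Date: June 28
Astronomical Summer (approx.; exact equinox/solstice day varies by year): June 21 to September 21
June 28 falls within the Summer window

Summer


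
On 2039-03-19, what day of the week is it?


Date: March 19, 2039
Anchor: Jan 1, 2039. With p = 2039 - 1 = 2038: (p + p//4 - p//100 + p//400) mod 7 = (2038 + 509 - 20 + 5) mod 7 = 2532 mod 7 = 5 -> Saturday (Mon=0 ... Sun=6)
Days before March (Jan-Feb): 59; offset = 59 + 19 - 1 = 77
Weekday index = (5 + 77) mod 7 = 5

Day of the week: Saturday


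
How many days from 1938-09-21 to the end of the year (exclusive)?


Day of year: 264 of 365
Remaining = 365 - 264

101 days


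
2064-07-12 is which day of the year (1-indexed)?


Date: July 12, 2064
Days in months 1 through 6: 182
Plus 12 days in July

Day of year: 194


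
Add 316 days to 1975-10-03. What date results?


Start: 1975-10-03, add 316 days
October 1975 has 31 days: 31 - 3 = 28 days to October 31 -> 288 left
November 1975 has 30 days -> 258 left
December 1975 has 31 days -> 227 left
January 1976 has 31 days -> 196 left
February 1976 has 29 days -> 167 left
March 1976 has 31 days -> 136 left
April 1976 has 30 days -> 106 left
May 1976 has 31 days -> 75 left
June 1976 has 30 days -> 45 left
July 1976 has 31 days -> 14 left
August 1976: 14 <= 31 -> lands on August 14

Result: 1976-08-14
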